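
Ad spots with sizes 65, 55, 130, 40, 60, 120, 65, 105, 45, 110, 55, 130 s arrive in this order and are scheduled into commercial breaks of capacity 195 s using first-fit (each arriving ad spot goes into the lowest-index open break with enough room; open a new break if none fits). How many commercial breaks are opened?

6

  65 → break 1 (new)  [load 65/195]
  55 → break 1  [load 120/195]
  130 → break 2 (new)  [load 130/195]
  40 → break 1  [load 160/195]
  60 → break 2  [load 190/195]
  120 → break 3 (new)  [load 120/195]
  65 → break 3  [load 185/195]
  105 → break 4 (new)  [load 105/195]
  45 → break 4  [load 150/195]
  110 → break 5 (new)  [load 110/195]
  55 → break 5  [load 165/195]
  130 → break 6 (new)  [load 130/195]
6 commercial breaks opened.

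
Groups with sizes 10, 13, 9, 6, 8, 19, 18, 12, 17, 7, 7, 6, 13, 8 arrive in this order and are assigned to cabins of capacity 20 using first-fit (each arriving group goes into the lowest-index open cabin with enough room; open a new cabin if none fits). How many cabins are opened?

9

  10 → cabin 1 (new)  [load 10/20]
  13 → cabin 2 (new)  [load 13/20]
  9 → cabin 1  [load 19/20]
  6 → cabin 2  [load 19/20]
  8 → cabin 3 (new)  [load 8/20]
  19 → cabin 4 (new)  [load 19/20]
  18 → cabin 5 (new)  [load 18/20]
  12 → cabin 3  [load 20/20]
  17 → cabin 6 (new)  [load 17/20]
  7 → cabin 7 (new)  [load 7/20]
  7 → cabin 7  [load 14/20]
  6 → cabin 7  [load 20/20]
  13 → cabin 8 (new)  [load 13/20]
  8 → cabin 9 (new)  [load 8/20]
9 cabins opened.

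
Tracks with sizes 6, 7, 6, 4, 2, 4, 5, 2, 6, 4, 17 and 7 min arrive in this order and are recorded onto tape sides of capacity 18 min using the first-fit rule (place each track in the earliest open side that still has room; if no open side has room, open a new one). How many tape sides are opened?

5

  6 → side 1 (new)  [load 6/18]
  7 → side 1  [load 13/18]
  6 → side 2 (new)  [load 6/18]
  4 → side 1  [load 17/18]
  2 → side 2  [load 8/18]
  4 → side 2  [load 12/18]
  5 → side 2  [load 17/18]
  2 → side 3 (new)  [load 2/18]
  6 → side 3  [load 8/18]
  4 → side 3  [load 12/18]
  17 → side 4 (new)  [load 17/18]
  7 → side 5 (new)  [load 7/18]
5 tape sides opened.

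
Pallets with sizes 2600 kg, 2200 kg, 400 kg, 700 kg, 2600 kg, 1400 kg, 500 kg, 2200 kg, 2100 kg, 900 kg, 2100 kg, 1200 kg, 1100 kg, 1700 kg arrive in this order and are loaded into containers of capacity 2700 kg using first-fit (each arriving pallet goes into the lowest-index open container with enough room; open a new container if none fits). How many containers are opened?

10

  2600 → container 1 (new)  [load 2600/2700]
  2200 → container 2 (new)  [load 2200/2700]
  400 → container 2  [load 2600/2700]
  700 → container 3 (new)  [load 700/2700]
  2600 → container 4 (new)  [load 2600/2700]
  1400 → container 3  [load 2100/2700]
  500 → container 3  [load 2600/2700]
  2200 → container 5 (new)  [load 2200/2700]
  2100 → container 6 (new)  [load 2100/2700]
  900 → container 7 (new)  [load 900/2700]
  2100 → container 8 (new)  [load 2100/2700]
  1200 → container 7  [load 2100/2700]
  1100 → container 9 (new)  [load 1100/2700]
  1700 → container 10 (new)  [load 1700/2700]
10 containers opened.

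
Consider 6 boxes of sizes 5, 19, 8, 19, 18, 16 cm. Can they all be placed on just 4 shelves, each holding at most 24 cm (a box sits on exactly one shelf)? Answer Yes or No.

Yes

A valid assignment using 4 shelves:
  shelf 1: 19 + 5 = 24
  shelf 2: 19 = 19
  shelf 3: 18 = 18
  shelf 4: 16 + 8 = 24
Every load is within 24 cm, so 4 shelves suffice.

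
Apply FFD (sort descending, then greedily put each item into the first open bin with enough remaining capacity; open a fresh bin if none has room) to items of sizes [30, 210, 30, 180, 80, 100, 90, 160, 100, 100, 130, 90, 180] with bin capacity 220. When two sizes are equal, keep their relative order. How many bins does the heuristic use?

8

Sorted descending: 210, 180, 180, 160, 130, 100, 100, 100, 90, 90, 80, 30, 30.
  210 → bin 1 (new)  [load 210/220]
  180 → bin 2 (new)  [load 180/220]
  180 → bin 3 (new)  [load 180/220]
  160 → bin 4 (new)  [load 160/220]
  130 → bin 5 (new)  [load 130/220]
  100 → bin 6 (new)  [load 100/220]
  100 → bin 6  [load 200/220]
  100 → bin 7 (new)  [load 100/220]
  90 → bin 5  [load 220/220]
  90 → bin 7  [load 190/220]
  80 → bin 8 (new)  [load 80/220]
  30 → bin 2  [load 210/220]
  30 → bin 3  [load 210/220]
8 bins opened.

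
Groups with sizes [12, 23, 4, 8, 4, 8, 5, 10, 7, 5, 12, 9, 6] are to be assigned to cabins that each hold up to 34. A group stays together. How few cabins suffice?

Total = 23 + 12 + 12 + 10 + 9 + 8 + 8 + 7 + 6 + 5 + 5 + 4 + 4 = 113.
Lower bound: ⌈113/34⌉ = 4 cabins.
A packing using 4 cabins:
  cabin 1: 23 + 10 = 33
  cabin 2: 12 + 12 + 9 = 33
  cabin 3: 8 + 8 + 7 + 6 + 5 = 34
  cabin 4: 5 + 4 + 4 = 13
This matches the lower bound, so 4 is optimal.

4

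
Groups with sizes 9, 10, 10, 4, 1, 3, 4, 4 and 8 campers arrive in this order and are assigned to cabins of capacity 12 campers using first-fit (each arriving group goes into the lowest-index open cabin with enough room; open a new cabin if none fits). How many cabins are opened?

5

  9 → cabin 1 (new)  [load 9/12]
  10 → cabin 2 (new)  [load 10/12]
  10 → cabin 3 (new)  [load 10/12]
  4 → cabin 4 (new)  [load 4/12]
  1 → cabin 1  [load 10/12]
  3 → cabin 4  [load 7/12]
  4 → cabin 4  [load 11/12]
  4 → cabin 5 (new)  [load 4/12]
  8 → cabin 5  [load 12/12]
5 cabins opened.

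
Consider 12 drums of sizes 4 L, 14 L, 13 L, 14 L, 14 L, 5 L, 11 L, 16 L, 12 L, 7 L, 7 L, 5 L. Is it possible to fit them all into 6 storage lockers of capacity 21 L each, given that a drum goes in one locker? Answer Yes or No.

No

Total = 122 L; ⌈122/21⌉ = 6.
7 drums each exceed half the capacity and cannot share a locker, forcing at least 7 storage lockers.
At least 7 storage lockers are required, but only 6 are allowed.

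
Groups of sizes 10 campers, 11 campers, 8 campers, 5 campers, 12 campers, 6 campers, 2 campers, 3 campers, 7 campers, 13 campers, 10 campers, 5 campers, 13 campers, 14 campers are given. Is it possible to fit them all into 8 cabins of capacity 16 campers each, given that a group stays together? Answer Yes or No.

A valid assignment using 8 cabins:
  cabin 1: 14 + 2 = 16
  cabin 2: 13 + 3 = 16
  cabin 3: 13 = 13
  cabin 4: 12 = 12
  cabin 5: 11 + 5 = 16
  cabin 6: 10 + 6 = 16
  cabin 7: 10 + 5 = 15
  cabin 8: 8 + 7 = 15
Every load is within 16 campers, so 8 cabins suffice.

Yes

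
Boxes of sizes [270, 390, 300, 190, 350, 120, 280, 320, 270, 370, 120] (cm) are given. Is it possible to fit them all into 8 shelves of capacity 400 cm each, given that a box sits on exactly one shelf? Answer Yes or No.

No

Total = 2980 cm; ⌈2980/400⌉ = 8.
The bound of 8 does not rule out 8, but exhaustive search shows no assignment into 8 shelves of capacity 400 cm exists — the minimum is 9.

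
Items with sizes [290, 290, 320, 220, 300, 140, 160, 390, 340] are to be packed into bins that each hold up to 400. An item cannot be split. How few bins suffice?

Total = 390 + 340 + 320 + 300 + 290 + 290 + 220 + 160 + 140 = 2450.
Lower bound: ⌈2450/400⌉ = 7 bins.
A packing using 8 bins:
  bin 1: 390 = 390
  bin 2: 340 = 340
  bin 3: 320 = 320
  bin 4: 300 = 300
  bin 5: 290 = 290
  bin 6: 290 = 290
  bin 7: 220 + 160 = 380
  bin 8: 140 = 140
No arrangement into 7 bins stays within capacity, so 8 is optimal.

8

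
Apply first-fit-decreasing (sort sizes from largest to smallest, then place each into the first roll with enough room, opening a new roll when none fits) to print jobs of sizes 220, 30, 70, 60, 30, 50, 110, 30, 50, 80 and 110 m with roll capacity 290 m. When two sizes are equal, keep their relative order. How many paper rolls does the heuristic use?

3

Sorted descending: 220, 110, 110, 80, 70, 60, 50, 50, 30, 30, 30.
  220 → roll 1 (new)  [load 220/290]
  110 → roll 2 (new)  [load 110/290]
  110 → roll 2  [load 220/290]
  80 → roll 3 (new)  [load 80/290]
  70 → roll 1  [load 290/290]
  60 → roll 2  [load 280/290]
  50 → roll 3  [load 130/290]
  50 → roll 3  [load 180/290]
  30 → roll 3  [load 210/290]
  30 → roll 3  [load 240/290]
  30 → roll 3  [load 270/290]
3 paper rolls opened.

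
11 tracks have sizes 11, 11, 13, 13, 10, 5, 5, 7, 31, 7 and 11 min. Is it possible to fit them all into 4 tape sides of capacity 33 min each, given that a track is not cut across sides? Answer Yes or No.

Yes

A valid assignment using 4 tape sides:
  side 1: 31 = 31
  side 2: 13 + 13 + 7 = 33
  side 3: 11 + 11 + 11 = 33
  side 4: 10 + 7 + 5 + 5 = 27
Every load is within 33 min, so 4 tape sides suffice.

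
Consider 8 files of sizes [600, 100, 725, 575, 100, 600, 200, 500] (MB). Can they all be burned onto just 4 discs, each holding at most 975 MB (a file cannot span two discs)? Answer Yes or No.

No

Total = 3400 MB; ⌈3400/975⌉ = 4.
5 files each exceed half the capacity and cannot share a disc, forcing at least 5 discs.
At least 5 discs are required, but only 4 are allowed.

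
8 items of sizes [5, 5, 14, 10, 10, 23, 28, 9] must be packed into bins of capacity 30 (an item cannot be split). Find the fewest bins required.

4

Total = 28 + 23 + 14 + 10 + 10 + 9 + 5 + 5 = 104.
Lower bound: ⌈104/30⌉ = 4 bins.
A packing using 4 bins:
  bin 1: 28 = 28
  bin 2: 23 + 5 = 28
  bin 3: 14 + 10 + 5 = 29
  bin 4: 10 + 9 = 19
This matches the lower bound, so 4 is optimal.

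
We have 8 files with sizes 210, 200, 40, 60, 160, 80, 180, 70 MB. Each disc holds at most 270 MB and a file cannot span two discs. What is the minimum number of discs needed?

Total = 210 + 200 + 180 + 160 + 80 + 70 + 60 + 40 = 1000 MB.
Lower bound: ⌈1000/270⌉ = 4 discs.
A packing using 4 discs:
  disc 1: 210 + 60 = 270
  disc 2: 200 + 70 = 270
  disc 3: 180 + 80 = 260
  disc 4: 160 + 40 = 200
This matches the lower bound, so 4 is optimal.

4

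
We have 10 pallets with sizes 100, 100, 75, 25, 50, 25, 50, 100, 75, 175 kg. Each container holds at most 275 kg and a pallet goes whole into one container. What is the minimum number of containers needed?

Total = 175 + 100 + 100 + 100 + 75 + 75 + 50 + 50 + 25 + 25 = 775 kg.
Lower bound: ⌈775/275⌉ = 3 containers.
A packing using 3 containers:
  container 1: 175 + 100 = 275
  container 2: 100 + 100 + 75 = 275
  container 3: 75 + 50 + 50 + 25 + 25 = 225
This matches the lower bound, so 3 is optimal.

3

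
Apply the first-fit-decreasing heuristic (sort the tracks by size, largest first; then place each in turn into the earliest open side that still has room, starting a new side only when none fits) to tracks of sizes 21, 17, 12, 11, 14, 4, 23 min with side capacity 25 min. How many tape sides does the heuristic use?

5

Sorted descending: 23, 21, 17, 14, 12, 11, 4.
  23 → side 1 (new)  [load 23/25]
  21 → side 2 (new)  [load 21/25]
  17 → side 3 (new)  [load 17/25]
  14 → side 4 (new)  [load 14/25]
  12 → side 5 (new)  [load 12/25]
  11 → side 4  [load 25/25]
  4 → side 2  [load 25/25]
5 tape sides opened.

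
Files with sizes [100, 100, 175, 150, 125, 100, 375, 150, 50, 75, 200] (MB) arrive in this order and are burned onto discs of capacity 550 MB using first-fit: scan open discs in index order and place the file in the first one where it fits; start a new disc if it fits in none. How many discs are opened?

  100 → disc 1 (new)  [load 100/550]
  100 → disc 1  [load 200/550]
  175 → disc 1  [load 375/550]
  150 → disc 1  [load 525/550]
  125 → disc 2 (new)  [load 125/550]
  100 → disc 2  [load 225/550]
  375 → disc 3 (new)  [load 375/550]
  150 → disc 2  [load 375/550]
  50 → disc 2  [load 425/550]
  75 → disc 2  [load 500/550]
  200 → disc 4 (new)  [load 200/550]
4 discs opened.

4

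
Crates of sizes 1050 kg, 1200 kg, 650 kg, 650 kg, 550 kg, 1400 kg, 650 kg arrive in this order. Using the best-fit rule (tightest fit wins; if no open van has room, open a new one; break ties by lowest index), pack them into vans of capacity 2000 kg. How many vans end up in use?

4

  1050 → van 1 (new)  [load 1050/2000]
  1200 → van 2 (new)  [load 1200/2000]
  650 → van 2  [load 1850/2000]
  650 → van 1  [load 1700/2000]
  550 → van 3 (new)  [load 550/2000]
  1400 → van 3  [load 1950/2000]
  650 → van 4 (new)  [load 650/2000]
4 vans opened.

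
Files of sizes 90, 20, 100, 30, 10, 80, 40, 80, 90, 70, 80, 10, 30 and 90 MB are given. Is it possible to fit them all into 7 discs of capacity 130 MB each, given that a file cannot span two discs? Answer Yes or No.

No

Total = 820 MB; ⌈820/130⌉ = 7.
8 files each exceed half the capacity and cannot share a disc, forcing at least 8 discs.
At least 8 discs are required, but only 7 are allowed.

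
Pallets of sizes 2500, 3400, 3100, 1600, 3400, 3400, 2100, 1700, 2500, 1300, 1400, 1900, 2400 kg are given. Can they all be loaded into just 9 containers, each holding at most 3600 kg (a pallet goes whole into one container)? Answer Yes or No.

Total = 30700 kg; ⌈30700/3600⌉ = 9.
The bound of 9 does not rule out 9, but exhaustive search shows no assignment into 9 containers of capacity 3600 kg exists — the minimum is 10.

No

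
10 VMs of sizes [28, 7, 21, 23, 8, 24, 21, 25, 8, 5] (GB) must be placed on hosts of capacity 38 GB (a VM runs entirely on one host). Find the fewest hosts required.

6

Total = 28 + 25 + 24 + 23 + 21 + 21 + 8 + 8 + 7 + 5 = 170 GB.
Lower bound: ⌈170/38⌉ = 5 hosts.
Also, 6 VMs each exceed 19 GB, and no two of those can share a host, so at least 6 hosts are needed.
A packing using 6 hosts:
  host 1: 28 + 8 = 36
  host 2: 25 + 8 + 5 = 38
  host 3: 24 + 7 = 31
  host 4: 23 = 23
  host 5: 21 = 21
  host 6: 21 = 21
This matches the lower bound, so 6 is optimal.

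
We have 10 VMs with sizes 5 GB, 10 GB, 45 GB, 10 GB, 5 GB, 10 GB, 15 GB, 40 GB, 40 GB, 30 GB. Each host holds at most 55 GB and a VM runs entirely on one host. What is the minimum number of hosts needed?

4

Total = 45 + 40 + 40 + 30 + 15 + 10 + 10 + 10 + 5 + 5 = 210 GB.
Lower bound: ⌈210/55⌉ = 4 hosts.
A packing using 4 hosts:
  host 1: 45 + 10 = 55
  host 2: 40 + 15 = 55
  host 3: 40 + 10 + 5 = 55
  host 4: 30 + 10 + 5 = 45
This matches the lower bound, so 4 is optimal.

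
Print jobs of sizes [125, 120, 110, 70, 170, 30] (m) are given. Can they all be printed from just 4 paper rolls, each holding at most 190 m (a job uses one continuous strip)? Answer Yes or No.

A valid assignment using 4 paper rolls:
  roll 1: 170 = 170
  roll 2: 125 + 30 = 155
  roll 3: 120 + 70 = 190
  roll 4: 110 = 110
Every load is within 190 m, so 4 paper rolls suffice.

Yes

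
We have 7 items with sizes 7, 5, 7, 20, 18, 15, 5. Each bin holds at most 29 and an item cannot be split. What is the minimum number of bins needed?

3

Total = 20 + 18 + 15 + 7 + 7 + 5 + 5 = 77.
Lower bound: ⌈77/29⌉ = 3 bins.
A packing using 3 bins:
  bin 1: 20 + 7 = 27
  bin 2: 18 + 7 = 25
  bin 3: 15 + 5 + 5 = 25
This matches the lower bound, so 3 is optimal.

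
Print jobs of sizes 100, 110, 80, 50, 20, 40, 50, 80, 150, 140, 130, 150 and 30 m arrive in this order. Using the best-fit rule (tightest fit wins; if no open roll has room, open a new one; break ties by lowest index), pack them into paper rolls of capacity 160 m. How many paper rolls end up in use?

  100 → roll 1 (new)  [load 100/160]
  110 → roll 2 (new)  [load 110/160]
  80 → roll 3 (new)  [load 80/160]
  50 → roll 2  [load 160/160]
  20 → roll 1  [load 120/160]
  40 → roll 1  [load 160/160]
  50 → roll 3  [load 130/160]
  80 → roll 4 (new)  [load 80/160]
  150 → roll 5 (new)  [load 150/160]
  140 → roll 6 (new)  [load 140/160]
  130 → roll 7 (new)  [load 130/160]
  150 → roll 8 (new)  [load 150/160]
  30 → roll 3  [load 160/160]
8 paper rolls opened.

8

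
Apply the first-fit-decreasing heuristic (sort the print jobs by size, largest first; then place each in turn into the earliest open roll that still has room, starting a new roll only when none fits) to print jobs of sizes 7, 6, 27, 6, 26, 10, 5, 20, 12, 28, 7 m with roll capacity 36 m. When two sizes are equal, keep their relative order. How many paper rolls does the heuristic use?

5

Sorted descending: 28, 27, 26, 20, 12, 10, 7, 7, 6, 6, 5.
  28 → roll 1 (new)  [load 28/36]
  27 → roll 2 (new)  [load 27/36]
  26 → roll 3 (new)  [load 26/36]
  20 → roll 4 (new)  [load 20/36]
  12 → roll 4  [load 32/36]
  10 → roll 3  [load 36/36]
  7 → roll 1  [load 35/36]
  7 → roll 2  [load 34/36]
  6 → roll 5 (new)  [load 6/36]
  6 → roll 5  [load 12/36]
  5 → roll 5  [load 17/36]
5 paper rolls opened.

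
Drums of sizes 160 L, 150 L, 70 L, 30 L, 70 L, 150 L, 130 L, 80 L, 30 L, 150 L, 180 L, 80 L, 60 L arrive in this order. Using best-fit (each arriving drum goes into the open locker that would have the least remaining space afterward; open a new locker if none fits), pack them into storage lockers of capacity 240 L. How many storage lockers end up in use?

6

  160 → locker 1 (new)  [load 160/240]
  150 → locker 2 (new)  [load 150/240]
  70 → locker 1  [load 230/240]
  30 → locker 2  [load 180/240]
  70 → locker 3 (new)  [load 70/240]
  150 → locker 3  [load 220/240]
  130 → locker 4 (new)  [load 130/240]
  80 → locker 4  [load 210/240]
  30 → locker 4  [load 240/240]
  150 → locker 5 (new)  [load 150/240]
  180 → locker 6 (new)  [load 180/240]
  80 → locker 5  [load 230/240]
  60 → locker 2  [load 240/240]
6 storage lockers opened.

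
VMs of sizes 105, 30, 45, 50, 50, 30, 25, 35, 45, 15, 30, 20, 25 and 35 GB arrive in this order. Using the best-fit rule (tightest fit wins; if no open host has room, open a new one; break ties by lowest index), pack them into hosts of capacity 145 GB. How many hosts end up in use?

4

  105 → host 1 (new)  [load 105/145]
  30 → host 1  [load 135/145]
  45 → host 2 (new)  [load 45/145]
  50 → host 2  [load 95/145]
  50 → host 2  [load 145/145]
  30 → host 3 (new)  [load 30/145]
  25 → host 3  [load 55/145]
  35 → host 3  [load 90/145]
  45 → host 3  [load 135/145]
  15 → host 4 (new)  [load 15/145]
  30 → host 4  [load 45/145]
  20 → host 4  [load 65/145]
  25 → host 4  [load 90/145]
  35 → host 4  [load 125/145]
4 hosts opened.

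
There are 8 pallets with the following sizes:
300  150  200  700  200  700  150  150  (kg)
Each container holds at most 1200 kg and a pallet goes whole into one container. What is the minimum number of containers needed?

Total = 700 + 700 + 300 + 200 + 200 + 150 + 150 + 150 = 2550 kg.
Lower bound: ⌈2550/1200⌉ = 3 containers.
A packing using 3 containers:
  container 1: 700 + 300 + 200 = 1200
  container 2: 700 + 200 + 150 + 150 = 1200
  container 3: 150 = 150
This matches the lower bound, so 3 is optimal.

3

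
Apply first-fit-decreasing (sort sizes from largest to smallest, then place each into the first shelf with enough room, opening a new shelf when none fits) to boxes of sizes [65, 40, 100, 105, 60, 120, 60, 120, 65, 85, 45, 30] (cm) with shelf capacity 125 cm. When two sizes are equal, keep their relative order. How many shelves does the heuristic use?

8

Sorted descending: 120, 120, 105, 100, 85, 65, 65, 60, 60, 45, 40, 30.
  120 → shelf 1 (new)  [load 120/125]
  120 → shelf 2 (new)  [load 120/125]
  105 → shelf 3 (new)  [load 105/125]
  100 → shelf 4 (new)  [load 100/125]
  85 → shelf 5 (new)  [load 85/125]
  65 → shelf 6 (new)  [load 65/125]
  65 → shelf 7 (new)  [load 65/125]
  60 → shelf 6  [load 125/125]
  60 → shelf 7  [load 125/125]
  45 → shelf 8 (new)  [load 45/125]
  40 → shelf 5  [load 125/125]
  30 → shelf 8  [load 75/125]
8 shelves opened.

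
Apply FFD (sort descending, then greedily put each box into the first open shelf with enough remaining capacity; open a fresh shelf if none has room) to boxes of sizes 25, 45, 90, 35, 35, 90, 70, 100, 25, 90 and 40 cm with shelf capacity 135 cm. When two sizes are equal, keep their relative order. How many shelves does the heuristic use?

5

Sorted descending: 100, 90, 90, 90, 70, 45, 40, 35, 35, 25, 25.
  100 → shelf 1 (new)  [load 100/135]
  90 → shelf 2 (new)  [load 90/135]
  90 → shelf 3 (new)  [load 90/135]
  90 → shelf 4 (new)  [load 90/135]
  70 → shelf 5 (new)  [load 70/135]
  45 → shelf 2  [load 135/135]
  40 → shelf 3  [load 130/135]
  35 → shelf 1  [load 135/135]
  35 → shelf 4  [load 125/135]
  25 → shelf 5  [load 95/135]
  25 → shelf 5  [load 120/135]
5 shelves opened.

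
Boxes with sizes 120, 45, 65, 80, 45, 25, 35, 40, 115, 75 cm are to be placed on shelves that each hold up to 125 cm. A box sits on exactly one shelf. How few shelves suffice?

Total = 120 + 115 + 80 + 75 + 65 + 45 + 45 + 40 + 35 + 25 = 645 cm.
Lower bound: ⌈645/125⌉ = 6 shelves.
A packing using 6 shelves:
  shelf 1: 120 = 120
  shelf 2: 115 = 115
  shelf 3: 80 + 45 = 125
  shelf 4: 75 + 45 = 120
  shelf 5: 65 + 40 = 105
  shelf 6: 35 + 25 = 60
This matches the lower bound, so 6 is optimal.

6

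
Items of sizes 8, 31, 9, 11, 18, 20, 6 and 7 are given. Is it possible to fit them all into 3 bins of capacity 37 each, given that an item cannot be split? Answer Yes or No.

A valid assignment using 3 bins:
  bin 1: 31 + 6 = 37
  bin 2: 20 + 9 + 8 = 37
  bin 3: 18 + 11 + 7 = 36
Every load is within 37, so 3 bins suffice.

Yes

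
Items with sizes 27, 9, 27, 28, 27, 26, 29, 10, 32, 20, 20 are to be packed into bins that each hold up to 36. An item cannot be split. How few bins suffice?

9

Total = 32 + 29 + 28 + 27 + 27 + 27 + 26 + 20 + 20 + 10 + 9 = 255.
Lower bound: ⌈255/36⌉ = 8 bins.
Also, 9 items each exceed 18, and no two of those can share a bin, so at least 9 bins are needed.
A packing using 9 bins:
  bin 1: 32 = 32
  bin 2: 29 = 29
  bin 3: 28 = 28
  bin 4: 27 + 9 = 36
  bin 5: 27 = 27
  bin 6: 27 = 27
  bin 7: 26 + 10 = 36
  bin 8: 20 = 20
  bin 9: 20 = 20
This matches the lower bound, so 9 is optimal.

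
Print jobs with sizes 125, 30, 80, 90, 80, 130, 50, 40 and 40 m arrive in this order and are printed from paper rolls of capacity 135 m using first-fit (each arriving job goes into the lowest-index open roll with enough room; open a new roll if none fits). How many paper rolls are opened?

6

  125 → roll 1 (new)  [load 125/135]
  30 → roll 2 (new)  [load 30/135]
  80 → roll 2  [load 110/135]
  90 → roll 3 (new)  [load 90/135]
  80 → roll 4 (new)  [load 80/135]
  130 → roll 5 (new)  [load 130/135]
  50 → roll 4  [load 130/135]
  40 → roll 3  [load 130/135]
  40 → roll 6 (new)  [load 40/135]
6 paper rolls opened.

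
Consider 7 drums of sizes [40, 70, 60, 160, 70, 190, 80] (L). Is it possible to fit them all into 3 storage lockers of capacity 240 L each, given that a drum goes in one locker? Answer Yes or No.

Yes

A valid assignment using 3 storage lockers:
  locker 1: 190 + 40 = 230
  locker 2: 160 + 80 = 240
  locker 3: 70 + 70 + 60 = 200
Every load is within 240 L, so 3 storage lockers suffice.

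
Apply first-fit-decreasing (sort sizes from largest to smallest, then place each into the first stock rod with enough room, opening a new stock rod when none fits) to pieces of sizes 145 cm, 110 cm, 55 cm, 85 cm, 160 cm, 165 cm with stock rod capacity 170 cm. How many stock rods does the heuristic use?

5

Sorted descending: 165, 160, 145, 110, 85, 55.
  165 → stock rod 1 (new)  [load 165/170]
  160 → stock rod 2 (new)  [load 160/170]
  145 → stock rod 3 (new)  [load 145/170]
  110 → stock rod 4 (new)  [load 110/170]
  85 → stock rod 5 (new)  [load 85/170]
  55 → stock rod 4  [load 165/170]
5 stock rods opened.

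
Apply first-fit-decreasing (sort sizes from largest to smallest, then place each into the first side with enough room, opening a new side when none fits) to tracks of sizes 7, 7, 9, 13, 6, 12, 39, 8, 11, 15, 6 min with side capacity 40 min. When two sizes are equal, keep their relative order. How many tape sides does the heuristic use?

Sorted descending: 39, 15, 13, 12, 11, 9, 8, 7, 7, 6, 6.
  39 → side 1 (new)  [load 39/40]
  15 → side 2 (new)  [load 15/40]
  13 → side 2  [load 28/40]
  12 → side 2  [load 40/40]
  11 → side 3 (new)  [load 11/40]
  9 → side 3  [load 20/40]
  8 → side 3  [load 28/40]
  7 → side 3  [load 35/40]
  7 → side 4 (new)  [load 7/40]
  6 → side 4  [load 13/40]
  6 → side 4  [load 19/40]
4 tape sides opened.

4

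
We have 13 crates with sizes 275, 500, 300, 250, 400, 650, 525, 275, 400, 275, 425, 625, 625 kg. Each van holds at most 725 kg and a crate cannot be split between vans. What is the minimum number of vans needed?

9

Total = 650 + 625 + 625 + 525 + 500 + 425 + 400 + 400 + 300 + 275 + 275 + 275 + 250 = 5525 kg.
Lower bound: ⌈5525/725⌉ = 8 vans.
A packing using 9 vans:
  van 1: 650 = 650
  van 2: 625 = 625
  van 3: 625 = 625
  van 4: 525 = 525
  van 5: 500 = 500
  van 6: 425 + 300 = 725
  van 7: 400 + 275 = 675
  van 8: 400 + 275 = 675
  van 9: 275 + 250 = 525
No arrangement into 8 vans stays within capacity, so 9 is optimal.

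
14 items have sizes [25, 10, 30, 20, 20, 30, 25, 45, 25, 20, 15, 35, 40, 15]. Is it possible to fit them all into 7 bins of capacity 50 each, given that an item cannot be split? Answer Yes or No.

Total = 355; ⌈355/50⌉ = 8.
At least 8 bins are required, but only 7 are allowed.

No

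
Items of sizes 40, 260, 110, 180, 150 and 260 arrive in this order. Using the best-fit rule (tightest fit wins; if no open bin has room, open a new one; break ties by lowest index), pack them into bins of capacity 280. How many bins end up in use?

  40 → bin 1 (new)  [load 40/280]
  260 → bin 2 (new)  [load 260/280]
  110 → bin 1  [load 150/280]
  180 → bin 3 (new)  [load 180/280]
  150 → bin 4 (new)  [load 150/280]
  260 → bin 5 (new)  [load 260/280]
5 bins opened.

5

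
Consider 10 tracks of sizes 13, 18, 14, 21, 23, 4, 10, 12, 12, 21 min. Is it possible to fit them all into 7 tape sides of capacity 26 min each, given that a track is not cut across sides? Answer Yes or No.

Yes

A valid assignment using 7 tape sides:
  side 1: 23 = 23
  side 2: 21 + 4 = 25
  side 3: 21 = 21
  side 4: 18 = 18
  side 5: 14 + 12 = 26
  side 6: 13 + 12 = 25
  side 7: 10 = 10
Every load is within 26 min, so 7 tape sides suffice.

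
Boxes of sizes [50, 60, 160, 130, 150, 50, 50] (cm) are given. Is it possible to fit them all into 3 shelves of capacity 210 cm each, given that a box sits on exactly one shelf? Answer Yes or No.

No

Total = 650 cm; ⌈650/210⌉ = 4.
At least 4 shelves are required, but only 3 are allowed.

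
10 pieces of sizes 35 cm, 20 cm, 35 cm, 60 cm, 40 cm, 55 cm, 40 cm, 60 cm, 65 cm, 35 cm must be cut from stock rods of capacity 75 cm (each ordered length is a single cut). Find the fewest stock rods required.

7

Total = 65 + 60 + 60 + 55 + 40 + 40 + 35 + 35 + 35 + 20 = 445 cm.
Lower bound: ⌈445/75⌉ = 6 stock rods.
A packing using 7 stock rods:
  stock rod 1: 65 = 65
  stock rod 2: 60 = 60
  stock rod 3: 60 = 60
  stock rod 4: 55 + 20 = 75
  stock rod 5: 40 + 35 = 75
  stock rod 6: 40 + 35 = 75
  stock rod 7: 35 = 35
No arrangement into 6 stock rods stays within capacity, so 7 is optimal.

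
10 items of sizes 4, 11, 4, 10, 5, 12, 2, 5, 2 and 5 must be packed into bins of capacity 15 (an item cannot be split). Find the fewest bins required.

5

Total = 12 + 11 + 10 + 5 + 5 + 5 + 4 + 4 + 2 + 2 = 60.
Lower bound: ⌈60/15⌉ = 4 bins.
A packing using 5 bins:
  bin 1: 12 + 2 = 14
  bin 2: 11 + 4 = 15
  bin 3: 10 + 5 = 15
  bin 4: 5 + 5 + 4 = 14
  bin 5: 2 = 2
No arrangement into 4 bins stays within capacity, so 5 is optimal.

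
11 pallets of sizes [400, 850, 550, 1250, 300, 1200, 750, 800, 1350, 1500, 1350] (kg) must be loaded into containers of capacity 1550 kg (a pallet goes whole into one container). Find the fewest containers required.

Total = 1500 + 1350 + 1350 + 1250 + 1200 + 850 + 800 + 750 + 550 + 400 + 300 = 10300 kg.
Lower bound: ⌈10300/1550⌉ = 7 containers.
A packing using 8 containers:
  container 1: 1500 = 1500
  container 2: 1350 = 1350
  container 3: 1350 = 1350
  container 4: 1250 + 300 = 1550
  container 5: 1200 = 1200
  container 6: 850 + 550 = 1400
  container 7: 800 + 750 = 1550
  container 8: 400 = 400
No arrangement into 7 containers stays within capacity, so 8 is optimal.

8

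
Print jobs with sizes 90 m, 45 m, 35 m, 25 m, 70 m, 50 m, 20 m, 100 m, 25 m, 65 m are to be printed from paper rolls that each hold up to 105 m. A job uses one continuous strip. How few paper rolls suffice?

Total = 100 + 90 + 70 + 65 + 50 + 45 + 35 + 25 + 25 + 20 = 525 m.
Lower bound: ⌈525/105⌉ = 5 paper rolls.
A packing using 6 paper rolls:
  roll 1: 100 = 100
  roll 2: 90 = 90
  roll 3: 70 + 35 = 105
  roll 4: 65 + 25 = 90
  roll 5: 50 + 45 = 95
  roll 6: 25 + 20 = 45
No arrangement into 5 paper rolls stays within capacity, so 6 is optimal.

6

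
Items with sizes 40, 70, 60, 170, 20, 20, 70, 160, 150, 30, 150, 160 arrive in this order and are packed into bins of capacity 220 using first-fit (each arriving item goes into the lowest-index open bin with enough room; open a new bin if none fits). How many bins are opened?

6

  40 → bin 1 (new)  [load 40/220]
  70 → bin 1  [load 110/220]
  60 → bin 1  [load 170/220]
  170 → bin 2 (new)  [load 170/220]
  20 → bin 1  [load 190/220]
  20 → bin 1  [load 210/220]
  70 → bin 3 (new)  [load 70/220]
  160 → bin 4 (new)  [load 160/220]
  150 → bin 3  [load 220/220]
  30 → bin 2  [load 200/220]
  150 → bin 5 (new)  [load 150/220]
  160 → bin 6 (new)  [load 160/220]
6 bins opened.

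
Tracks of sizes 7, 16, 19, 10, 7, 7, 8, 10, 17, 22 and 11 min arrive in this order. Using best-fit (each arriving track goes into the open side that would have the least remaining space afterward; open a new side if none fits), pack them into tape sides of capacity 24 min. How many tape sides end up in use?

  7 → side 1 (new)  [load 7/24]
  16 → side 1  [load 23/24]
  19 → side 2 (new)  [load 19/24]
  10 → side 3 (new)  [load 10/24]
  7 → side 3  [load 17/24]
  7 → side 3  [load 24/24]
  8 → side 4 (new)  [load 8/24]
  10 → side 4  [load 18/24]
  17 → side 5 (new)  [load 17/24]
  22 → side 6 (new)  [load 22/24]
  11 → side 7 (new)  [load 11/24]
7 tape sides opened.

7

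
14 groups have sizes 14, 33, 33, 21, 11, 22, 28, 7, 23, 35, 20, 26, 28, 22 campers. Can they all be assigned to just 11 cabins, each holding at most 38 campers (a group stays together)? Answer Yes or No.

A valid assignment using 11 cabins:
  cabin 1: 35 = 35
  cabin 2: 33 = 33
  cabin 3: 33 = 33
  cabin 4: 28 + 7 = 35
  cabin 5: 28 = 28
  cabin 6: 26 + 11 = 37
  cabin 7: 23 + 14 = 37
  cabin 8: 22 = 22
  cabin 9: 22 = 22
  cabin 10: 21 = 21
  cabin 11: 20 = 20
Every load is within 38 campers, so 11 cabins suffice.

Yes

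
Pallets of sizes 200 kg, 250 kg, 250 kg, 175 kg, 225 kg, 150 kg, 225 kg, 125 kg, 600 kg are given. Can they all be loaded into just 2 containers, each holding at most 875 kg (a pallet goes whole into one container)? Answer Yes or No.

No

Total = 2200 kg; ⌈2200/875⌉ = 3.
At least 3 containers are required, but only 2 are allowed.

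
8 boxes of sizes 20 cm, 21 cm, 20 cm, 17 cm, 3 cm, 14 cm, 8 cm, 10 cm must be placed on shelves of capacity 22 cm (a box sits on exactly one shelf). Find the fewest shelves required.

Total = 21 + 20 + 20 + 17 + 14 + 10 + 8 + 3 = 113 cm.
Lower bound: ⌈113/22⌉ = 6 shelves.
A packing using 6 shelves:
  shelf 1: 21 = 21
  shelf 2: 20 = 20
  shelf 3: 20 = 20
  shelf 4: 17 + 3 = 20
  shelf 5: 14 + 8 = 22
  shelf 6: 10 = 10
This matches the lower bound, so 6 is optimal.

6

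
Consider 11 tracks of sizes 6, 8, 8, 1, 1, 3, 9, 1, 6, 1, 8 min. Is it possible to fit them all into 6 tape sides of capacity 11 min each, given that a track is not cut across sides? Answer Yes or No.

A valid assignment using 6 tape sides:
  side 1: 9 + 1 + 1 = 11
  side 2: 8 + 3 = 11
  side 3: 8 + 1 + 1 = 10
  side 4: 8 = 8
  side 5: 6 = 6
  side 6: 6 = 6
Every load is within 11 min, so 6 tape sides suffice.

Yes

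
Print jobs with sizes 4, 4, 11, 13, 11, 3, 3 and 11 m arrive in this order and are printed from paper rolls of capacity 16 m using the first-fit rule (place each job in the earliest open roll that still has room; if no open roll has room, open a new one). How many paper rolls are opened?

5

  4 → roll 1 (new)  [load 4/16]
  4 → roll 1  [load 8/16]
  11 → roll 2 (new)  [load 11/16]
  13 → roll 3 (new)  [load 13/16]
  11 → roll 4 (new)  [load 11/16]
  3 → roll 1  [load 11/16]
  3 → roll 1  [load 14/16]
  11 → roll 5 (new)  [load 11/16]
5 paper rolls opened.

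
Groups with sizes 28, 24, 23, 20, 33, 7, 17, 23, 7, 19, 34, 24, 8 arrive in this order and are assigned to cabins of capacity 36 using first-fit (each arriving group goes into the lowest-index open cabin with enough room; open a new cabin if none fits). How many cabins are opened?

  28 → cabin 1 (new)  [load 28/36]
  24 → cabin 2 (new)  [load 24/36]
  23 → cabin 3 (new)  [load 23/36]
  20 → cabin 4 (new)  [load 20/36]
  33 → cabin 5 (new)  [load 33/36]
  7 → cabin 1  [load 35/36]
  17 → cabin 6 (new)  [load 17/36]
  23 → cabin 7 (new)  [load 23/36]
  7 → cabin 2  [load 31/36]
  19 → cabin 6  [load 36/36]
  34 → cabin 8 (new)  [load 34/36]
  24 → cabin 9 (new)  [load 24/36]
  8 → cabin 3  [load 31/36]
9 cabins opened.

9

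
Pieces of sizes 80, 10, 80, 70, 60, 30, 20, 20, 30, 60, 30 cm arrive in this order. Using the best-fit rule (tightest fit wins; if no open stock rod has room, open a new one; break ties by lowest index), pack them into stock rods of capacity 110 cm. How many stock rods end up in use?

5

  80 → stock rod 1 (new)  [load 80/110]
  10 → stock rod 1  [load 90/110]
  80 → stock rod 2 (new)  [load 80/110]
  70 → stock rod 3 (new)  [load 70/110]
  60 → stock rod 4 (new)  [load 60/110]
  30 → stock rod 2  [load 110/110]
  20 → stock rod 1  [load 110/110]
  20 → stock rod 3  [load 90/110]
  30 → stock rod 4  [load 90/110]
  60 → stock rod 5 (new)  [load 60/110]
  30 → stock rod 5  [load 90/110]
5 stock rods opened.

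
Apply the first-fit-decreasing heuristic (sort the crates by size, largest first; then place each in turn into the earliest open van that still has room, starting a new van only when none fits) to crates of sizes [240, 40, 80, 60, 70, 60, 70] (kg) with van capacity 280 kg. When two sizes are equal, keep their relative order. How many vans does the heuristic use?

Sorted descending: 240, 80, 70, 70, 60, 60, 40.
  240 → van 1 (new)  [load 240/280]
  80 → van 2 (new)  [load 80/280]
  70 → van 2  [load 150/280]
  70 → van 2  [load 220/280]
  60 → van 2  [load 280/280]
  60 → van 3 (new)  [load 60/280]
  40 → van 1  [load 280/280]
3 vans opened.

3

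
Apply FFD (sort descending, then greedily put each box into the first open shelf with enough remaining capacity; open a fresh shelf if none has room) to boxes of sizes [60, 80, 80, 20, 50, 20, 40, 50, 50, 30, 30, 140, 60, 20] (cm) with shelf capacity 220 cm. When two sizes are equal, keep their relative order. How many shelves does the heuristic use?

Sorted descending: 140, 80, 80, 60, 60, 50, 50, 50, 40, 30, 30, 20, 20, 20.
  140 → shelf 1 (new)  [load 140/220]
  80 → shelf 1  [load 220/220]
  80 → shelf 2 (new)  [load 80/220]
  60 → shelf 2  [load 140/220]
  60 → shelf 2  [load 200/220]
  50 → shelf 3 (new)  [load 50/220]
  50 → shelf 3  [load 100/220]
  50 → shelf 3  [load 150/220]
  40 → shelf 3  [load 190/220]
  30 → shelf 3  [load 220/220]
  30 → shelf 4 (new)  [load 30/220]
  20 → shelf 2  [load 220/220]
  20 → shelf 4  [load 50/220]
  20 → shelf 4  [load 70/220]
4 shelves opened.

4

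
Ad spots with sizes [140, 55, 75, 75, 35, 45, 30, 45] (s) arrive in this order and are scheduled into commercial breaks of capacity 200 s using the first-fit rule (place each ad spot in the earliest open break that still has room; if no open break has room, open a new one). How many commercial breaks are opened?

  140 → break 1 (new)  [load 140/200]
  55 → break 1  [load 195/200]
  75 → break 2 (new)  [load 75/200]
  75 → break 2  [load 150/200]
  35 → break 2  [load 185/200]
  45 → break 3 (new)  [load 45/200]
  30 → break 3  [load 75/200]
  45 → break 3  [load 120/200]
3 commercial breaks opened.

3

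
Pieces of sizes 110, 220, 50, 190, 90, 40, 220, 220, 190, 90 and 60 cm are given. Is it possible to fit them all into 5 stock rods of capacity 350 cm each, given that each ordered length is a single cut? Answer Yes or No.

A valid assignment using 5 stock rods:
  stock rod 1: 220 + 110 = 330
  stock rod 2: 220 + 90 + 40 = 350
  stock rod 3: 220 + 90 = 310
  stock rod 4: 190 + 60 + 50 = 300
  stock rod 5: 190 = 190
Every load is within 350 cm, so 5 stock rods suffice.

Yes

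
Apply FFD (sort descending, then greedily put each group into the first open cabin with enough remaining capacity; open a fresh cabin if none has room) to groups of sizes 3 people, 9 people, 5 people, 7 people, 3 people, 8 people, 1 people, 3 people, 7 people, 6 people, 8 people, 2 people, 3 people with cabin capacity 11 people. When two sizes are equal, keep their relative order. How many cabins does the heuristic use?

Sorted descending: 9, 8, 8, 7, 7, 6, 5, 3, 3, 3, 3, 2, 1.
  9 → cabin 1 (new)  [load 9/11]
  8 → cabin 2 (new)  [load 8/11]
  8 → cabin 3 (new)  [load 8/11]
  7 → cabin 4 (new)  [load 7/11]
  7 → cabin 5 (new)  [load 7/11]
  6 → cabin 6 (new)  [load 6/11]
  5 → cabin 6  [load 11/11]
  3 → cabin 2  [load 11/11]
  3 → cabin 3  [load 11/11]
  3 → cabin 4  [load 10/11]
  3 → cabin 5  [load 10/11]
  2 → cabin 1  [load 11/11]
  1 → cabin 4  [load 11/11]
6 cabins opened.

6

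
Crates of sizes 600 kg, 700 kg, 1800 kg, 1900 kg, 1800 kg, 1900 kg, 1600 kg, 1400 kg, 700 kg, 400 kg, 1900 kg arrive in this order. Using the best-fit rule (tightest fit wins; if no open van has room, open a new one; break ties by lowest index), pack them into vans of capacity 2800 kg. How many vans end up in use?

  600 → van 1 (new)  [load 600/2800]
  700 → van 1  [load 1300/2800]
  1800 → van 2 (new)  [load 1800/2800]
  1900 → van 3 (new)  [load 1900/2800]
  1800 → van 4 (new)  [load 1800/2800]
  1900 → van 5 (new)  [load 1900/2800]
  1600 → van 6 (new)  [load 1600/2800]
  1400 → van 1  [load 2700/2800]
  700 → van 3  [load 2600/2800]
  400 → van 5  [load 2300/2800]
  1900 → van 7 (new)  [load 1900/2800]
7 vans opened.

7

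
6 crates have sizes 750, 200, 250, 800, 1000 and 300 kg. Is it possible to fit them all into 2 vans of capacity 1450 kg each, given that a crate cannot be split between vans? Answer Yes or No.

No

Total = 3300 kg; ⌈3300/1450⌉ = 3.
At least 3 vans are required, but only 2 are allowed.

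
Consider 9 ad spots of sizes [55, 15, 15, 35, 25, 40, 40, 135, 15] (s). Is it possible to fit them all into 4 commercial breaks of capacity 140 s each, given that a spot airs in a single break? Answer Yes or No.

A valid assignment using 3 commercial breaks:
  break 1: 135 = 135
  break 2: 55 + 40 + 40 = 135
  break 3: 35 + 25 + 15 + 15 + 15 = 105
That uses only 3 ≤ 4, so 4 commercial breaks are enough.

Yes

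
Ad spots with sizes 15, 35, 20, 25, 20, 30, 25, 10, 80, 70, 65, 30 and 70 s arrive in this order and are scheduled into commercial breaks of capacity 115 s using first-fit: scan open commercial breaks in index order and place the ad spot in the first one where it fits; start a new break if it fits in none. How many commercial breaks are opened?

6

  15 → break 1 (new)  [load 15/115]
  35 → break 1  [load 50/115]
  20 → break 1  [load 70/115]
  25 → break 1  [load 95/115]
  20 → break 1  [load 115/115]
  30 → break 2 (new)  [load 30/115]
  25 → break 2  [load 55/115]
  10 → break 2  [load 65/115]
  80 → break 3 (new)  [load 80/115]
  70 → break 4 (new)  [load 70/115]
  65 → break 5 (new)  [load 65/115]
  30 → break 2  [load 95/115]
  70 → break 6 (new)  [load 70/115]
6 commercial breaks opened.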